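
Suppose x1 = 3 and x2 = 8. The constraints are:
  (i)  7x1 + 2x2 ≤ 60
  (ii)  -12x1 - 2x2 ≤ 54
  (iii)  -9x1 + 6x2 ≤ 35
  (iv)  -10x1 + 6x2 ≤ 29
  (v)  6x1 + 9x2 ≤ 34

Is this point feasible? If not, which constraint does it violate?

Constraint (v): 6x1 + 9x2 = 90, which is not ≤ 34. All other constraints are satisfied.

not feasible — violates (v)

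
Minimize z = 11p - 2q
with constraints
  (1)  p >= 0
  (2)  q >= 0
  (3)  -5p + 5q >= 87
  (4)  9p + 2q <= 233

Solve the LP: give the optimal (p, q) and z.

Extreme points and z = 11p - 2q:
  (0, 87/5) → z = -174/5
  (0, 233/2) → z = -233
  (991/55, 1948/55) → z = 1401/11

p = 0, q = 233/2, minimum z = -233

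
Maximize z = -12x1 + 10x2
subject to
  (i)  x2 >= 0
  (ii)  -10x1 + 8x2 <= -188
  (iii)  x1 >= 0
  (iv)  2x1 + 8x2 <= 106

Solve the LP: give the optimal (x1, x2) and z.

Extreme points and z = -12x1 + 10x2:
  (94/5, 0) → z = -1128/5
  (53, 0) → z = -636
  (49/2, 57/8) → z = -891/4

The binding constraints are -10x1 + 8x2 = -188 and 2x1 + 8x2 = 106.
Solving simultaneously gives x1 = 49/2, x2 = 57/8.

x1 = 49/2, x2 = 57/8, maximum z = -891/4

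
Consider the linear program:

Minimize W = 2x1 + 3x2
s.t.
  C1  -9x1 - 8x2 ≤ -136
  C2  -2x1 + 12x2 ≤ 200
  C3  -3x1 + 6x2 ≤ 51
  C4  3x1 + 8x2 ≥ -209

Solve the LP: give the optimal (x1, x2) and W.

x1 = 115/2, x2 = -763/16, minimum W = -449/16

Vertices and W = 2x1 + 3x2:
  (68/13, 289/26) → W = 1139/26
  (115/2, -763/16) → W = -449/16
  (49/2, 83/4) → W = 445/4
The feasible region is unbounded (it extends along (8, -3), (6, 1)), but W strictly increases along every unbounded feasible direction, so there is no improving ray and the minimum is attained at a vertex.

The binding constraints are -9x1 - 8x2 = -136 and 3x1 + 8x2 = -209.
Solving simultaneously gives x1 = 115/2, x2 = -763/16.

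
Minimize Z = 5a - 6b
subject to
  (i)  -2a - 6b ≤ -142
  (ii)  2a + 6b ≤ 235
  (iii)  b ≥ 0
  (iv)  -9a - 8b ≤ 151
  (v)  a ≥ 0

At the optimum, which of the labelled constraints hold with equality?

(ii) and (v)

Corner points and Z = 5a - 6b:
  (71, 0) → Z = 355
  (0, 71/3) → Z = -142
  (235/2, 0) → Z = 1175/2
  (0, 235/6) → Z = -235

The minimum is at (0, 235/6). Substituting into each constraint, equality holds for (ii) and (v); the remaining constraints have slack.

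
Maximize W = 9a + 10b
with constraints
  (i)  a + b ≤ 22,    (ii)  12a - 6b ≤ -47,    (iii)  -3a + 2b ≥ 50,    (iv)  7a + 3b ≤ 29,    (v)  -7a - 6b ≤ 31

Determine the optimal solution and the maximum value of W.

a = -163, b = 185, maximum W = 383

Corner points and W = 9a + 10b:
  (-37/4, 125/4) → W = 917/4
  (-163, 185) → W = 383
  (-4, 19) → W = 154
  (-181/16, 257/32) → W = -43/2

The binding constraints are a + b = 22 and -7a - 6b = 31.
Solving simultaneously gives a = -163, b = 185.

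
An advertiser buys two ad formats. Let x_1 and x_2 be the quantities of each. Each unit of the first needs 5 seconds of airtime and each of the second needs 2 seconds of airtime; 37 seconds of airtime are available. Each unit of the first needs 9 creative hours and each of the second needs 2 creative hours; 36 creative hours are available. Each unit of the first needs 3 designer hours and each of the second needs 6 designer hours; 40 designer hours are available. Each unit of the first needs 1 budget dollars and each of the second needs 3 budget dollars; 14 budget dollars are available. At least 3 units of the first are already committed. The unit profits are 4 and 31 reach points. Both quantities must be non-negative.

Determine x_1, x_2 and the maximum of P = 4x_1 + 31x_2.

At the optimal vertex, x_1 + 3x_2 = 14 and x_1 = 3.
Solving simultaneously gives x_1 = 3, x_2 = 11/3.

x_1 = 3, x_2 = 11/3, maximum P = 377/3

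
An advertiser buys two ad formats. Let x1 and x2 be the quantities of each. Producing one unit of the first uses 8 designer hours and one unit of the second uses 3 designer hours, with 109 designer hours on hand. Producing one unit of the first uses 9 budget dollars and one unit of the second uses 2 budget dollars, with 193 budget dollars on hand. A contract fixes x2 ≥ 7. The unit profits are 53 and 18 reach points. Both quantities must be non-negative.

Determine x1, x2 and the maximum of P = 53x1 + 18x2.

x1 = 11, x2 = 7, maximum P = 709

The binding constraints are 8x1 + 3x2 = 109 and x2 = 7.
Solving simultaneously gives x1 = 11, x2 = 7.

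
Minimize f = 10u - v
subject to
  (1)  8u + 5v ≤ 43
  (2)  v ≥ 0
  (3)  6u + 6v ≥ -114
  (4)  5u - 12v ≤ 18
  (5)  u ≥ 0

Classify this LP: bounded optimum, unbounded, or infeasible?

bounded optimum

Feasible corners and f = 10u - v:
  (606/121, 71/121) → f = 5989/121
  (0, 43/5) → f = -43/5
  (18/5, 0) → f = 36
  (0, 0) → f = 0
The feasible region has finitely many vertices and no improving ray; the minimum is -43/5 at (0, 43/5).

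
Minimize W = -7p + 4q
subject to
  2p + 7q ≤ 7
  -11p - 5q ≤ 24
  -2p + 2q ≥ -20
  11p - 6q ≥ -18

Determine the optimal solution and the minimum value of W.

p = 77/9, q = -13/9, minimum W = -197/3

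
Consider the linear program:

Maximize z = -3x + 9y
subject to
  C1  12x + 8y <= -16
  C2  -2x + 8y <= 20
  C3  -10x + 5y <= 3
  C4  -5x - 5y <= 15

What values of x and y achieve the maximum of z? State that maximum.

x = -26/35, y = -31/35, maximum z = -201/35

Corner points and z = -3x + 9y:
  (-26/35, -31/35) → z = -201/35
  (2, -5) → z = -51
  (-6/5, -9/5) → z = -63/5

The binding constraints are 12x + 8y = -16 and -10x + 5y = 3.
Solving simultaneously gives x = -26/35, y = -31/35.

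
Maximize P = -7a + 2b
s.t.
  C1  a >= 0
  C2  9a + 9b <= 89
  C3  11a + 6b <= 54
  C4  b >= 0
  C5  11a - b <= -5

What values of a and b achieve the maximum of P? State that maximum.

a = 0, b = 9, maximum P = 18

Feasible corners and P = -7a + 2b:
  (0, 9) → P = 18
  (0, 5) → P = 10
  (24/77, 59/7) → P = 1130/77

The optimum lies where a = 0 and 11a + 6b = 54.
Solving simultaneously gives a = 0, b = 9.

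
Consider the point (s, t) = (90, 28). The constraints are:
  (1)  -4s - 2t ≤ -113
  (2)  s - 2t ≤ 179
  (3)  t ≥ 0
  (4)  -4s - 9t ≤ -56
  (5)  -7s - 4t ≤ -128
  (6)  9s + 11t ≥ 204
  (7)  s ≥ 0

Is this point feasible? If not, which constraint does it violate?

feasible

(1): -416 ≤ -113 ✓
(2): 34 ≤ 179 ✓
(3): 28 ≥ 0 ✓
(4): -612 ≤ -56 ✓
(5): -742 ≤ -128 ✓
(6): 1118 ≥ 204 ✓
(7): 90 ≥ 0 ✓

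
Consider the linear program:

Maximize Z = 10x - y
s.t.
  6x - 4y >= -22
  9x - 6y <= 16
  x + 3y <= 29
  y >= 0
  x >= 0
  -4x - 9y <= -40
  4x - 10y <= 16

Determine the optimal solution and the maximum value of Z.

Vertices and Z = 10x - y:
  (25/11, 98/11) → Z = 152/11
  (0, 11/2) → Z = -11/2
  (74/11, 245/33) → Z = 1975/33
  (128/35, 296/105) → Z = 3544/105
  (0, 40/9) → Z = -40/9

At the optimal vertex, 9x - 6y = 16 and x + 3y = 29.
Solving simultaneously gives x = 74/11, y = 245/33.

x = 74/11, y = 245/33, maximum Z = 1975/33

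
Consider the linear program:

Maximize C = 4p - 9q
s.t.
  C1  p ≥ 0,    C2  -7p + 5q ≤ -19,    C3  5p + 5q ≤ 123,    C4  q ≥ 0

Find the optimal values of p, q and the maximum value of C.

p = 123/5, q = 0, maximum C = 492/5

Corner points and C = 4p - 9q:
  (71/6, 383/30) → C = -2027/30
  (19/7, 0) → C = 76/7
  (123/5, 0) → C = 492/5

The optimum lies where 5p + 5q = 123 and q = 0.
Solving simultaneously gives p = 123/5, q = 0.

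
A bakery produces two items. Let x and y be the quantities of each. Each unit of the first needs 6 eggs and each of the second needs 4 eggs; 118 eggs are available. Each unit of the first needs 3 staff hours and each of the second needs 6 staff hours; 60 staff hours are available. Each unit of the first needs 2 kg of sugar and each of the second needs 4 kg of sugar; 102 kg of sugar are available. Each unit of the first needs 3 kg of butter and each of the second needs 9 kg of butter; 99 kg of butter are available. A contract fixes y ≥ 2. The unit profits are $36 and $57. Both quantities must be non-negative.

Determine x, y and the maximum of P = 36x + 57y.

The optimum lies where 3x + 6y = 60 and y = 2.
Solving simultaneously gives x = 16, y = 2.

x = 16, y = 2, maximum P = 690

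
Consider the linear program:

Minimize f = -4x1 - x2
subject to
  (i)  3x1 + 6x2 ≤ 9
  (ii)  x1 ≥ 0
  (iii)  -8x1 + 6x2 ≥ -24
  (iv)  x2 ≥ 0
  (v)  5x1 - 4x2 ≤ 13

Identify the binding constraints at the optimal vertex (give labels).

(i) and (v)

Feasible corners and f = -4x1 - x2:
  (0, 3/2) → f = -3/2
  (19/7, 1/7) → f = -11
  (0, 0) → f = 0
  (13/5, 0) → f = -52/5

The minimum is at (19/7, 1/7). Substituting into each constraint, equality holds for (i) and (v); the remaining constraints have slack.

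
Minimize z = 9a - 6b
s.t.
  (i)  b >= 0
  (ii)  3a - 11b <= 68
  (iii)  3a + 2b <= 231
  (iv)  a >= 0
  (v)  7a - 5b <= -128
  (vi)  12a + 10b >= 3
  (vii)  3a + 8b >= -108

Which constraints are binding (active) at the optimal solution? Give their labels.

(iii) and (iv)

Extreme points and z = 9a - 6b:
  (0, 231/2) → z = -693
  (31, 69) → z = -135
  (0, 128/5) → z = -768/5

The minimum is at (0, 231/2). Substituting into each constraint, equality holds for (iii) and (iv); the remaining constraints have slack.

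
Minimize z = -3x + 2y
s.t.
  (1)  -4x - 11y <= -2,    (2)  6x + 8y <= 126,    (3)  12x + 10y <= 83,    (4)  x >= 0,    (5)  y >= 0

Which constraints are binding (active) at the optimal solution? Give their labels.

Corner points and z = -3x + 2y:
  (0, 2/11) → z = 4/11
  (1/2, 0) → z = -3/2
  (0, 83/10) → z = 83/5
  (83/12, 0) → z = -83/4

The minimum is at (83/12, 0). Substituting into each constraint, equality holds for (3) and (5); the remaining constraints have slack.

(3) and (5)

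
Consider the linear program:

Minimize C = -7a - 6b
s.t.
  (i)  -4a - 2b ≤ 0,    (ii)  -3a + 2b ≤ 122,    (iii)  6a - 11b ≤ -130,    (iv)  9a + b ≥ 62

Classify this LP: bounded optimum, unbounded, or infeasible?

unbounded

From the feasible point (2/21, 428/7), moving in the direction (11, 6) keeps every constraint satisfied while C decreases without bound.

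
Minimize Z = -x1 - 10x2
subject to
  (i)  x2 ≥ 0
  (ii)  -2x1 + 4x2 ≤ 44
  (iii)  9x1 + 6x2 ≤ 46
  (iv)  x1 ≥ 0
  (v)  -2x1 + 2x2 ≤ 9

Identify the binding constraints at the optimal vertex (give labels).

(iii) and (v)

Vertices and Z = -x1 - 10x2:
  (46/9, 0) → Z = -46/9
  (0, 0) → Z = 0
  (19/15, 173/30) → Z = -884/15
  (0, 9/2) → Z = -45

The minimum is at (19/15, 173/30). Substituting into each constraint, equality holds for (iii) and (v); the remaining constraints have slack.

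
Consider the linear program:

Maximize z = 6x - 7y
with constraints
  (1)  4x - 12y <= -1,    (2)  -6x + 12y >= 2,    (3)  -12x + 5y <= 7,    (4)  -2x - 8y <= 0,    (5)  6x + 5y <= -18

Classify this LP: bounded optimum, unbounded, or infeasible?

infeasible

The boundaries -6x + 12y = 2 and -2x - 8y = 0 meet at (-2/9, 1/18), but that point violates 6x + 5y ≤ -18. Every candidate vertex is excluded by some other constraint, so the feasible region is empty.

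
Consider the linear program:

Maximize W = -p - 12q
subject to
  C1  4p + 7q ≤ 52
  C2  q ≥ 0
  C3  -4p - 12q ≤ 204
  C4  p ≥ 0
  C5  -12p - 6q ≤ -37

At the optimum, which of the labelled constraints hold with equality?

Feasible corners and W = -p - 12q:
  (13, 0) → W = -13
  (0, 52/7) → W = -624/7
  (37/12, 0) → W = -37/12
  (0, 37/6) → W = -74

The maximum is at (37/12, 0). Substituting into each constraint, equality holds for C2 and C5; the remaining constraints have slack.

C2 and C5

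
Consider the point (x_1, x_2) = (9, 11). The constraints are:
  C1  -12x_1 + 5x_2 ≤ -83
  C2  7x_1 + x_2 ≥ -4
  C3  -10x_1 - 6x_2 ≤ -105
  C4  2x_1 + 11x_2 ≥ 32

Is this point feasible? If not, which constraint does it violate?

not feasible — violates C1

Constraint C1: -12x_1 + 5x_2 = -53, which is not ≤ -83. All other constraints are satisfied.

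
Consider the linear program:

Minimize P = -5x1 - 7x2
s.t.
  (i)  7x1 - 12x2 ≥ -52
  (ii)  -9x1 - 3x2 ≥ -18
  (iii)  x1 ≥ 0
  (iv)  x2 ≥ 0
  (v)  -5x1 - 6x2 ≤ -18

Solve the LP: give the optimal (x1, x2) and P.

x1 = 20/43, x2 = 198/43, minimum P = -1486/43

Corner points and P = -5x1 - 7x2:
  (20/43, 198/43) → P = -1486/43
  (0, 13/3) → P = -91/3
  (18/13, 24/13) → P = -258/13
  (0, 3) → P = -21

The binding constraints are 7x1 - 12x2 = -52 and -9x1 - 3x2 = -18.
Solving simultaneously gives x1 = 20/43, x2 = 198/43.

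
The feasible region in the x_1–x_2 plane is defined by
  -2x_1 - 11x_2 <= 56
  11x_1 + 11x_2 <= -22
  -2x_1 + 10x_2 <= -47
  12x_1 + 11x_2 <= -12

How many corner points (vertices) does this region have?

The feasible vertices (each the meet of two boundaries and inside every other half-plane) are:
  (34/9, -52/9)
  (-43/42, -103/21)
  (9/4, -17/4)

3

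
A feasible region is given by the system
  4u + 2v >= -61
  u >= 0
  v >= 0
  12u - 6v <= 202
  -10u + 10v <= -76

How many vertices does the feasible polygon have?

3

Intersecting each pair of boundary lines and keeping only the points that satisfy every inequality leaves:
  (101/6, 0)
  (38/5, 0)
  (391/15, 277/15)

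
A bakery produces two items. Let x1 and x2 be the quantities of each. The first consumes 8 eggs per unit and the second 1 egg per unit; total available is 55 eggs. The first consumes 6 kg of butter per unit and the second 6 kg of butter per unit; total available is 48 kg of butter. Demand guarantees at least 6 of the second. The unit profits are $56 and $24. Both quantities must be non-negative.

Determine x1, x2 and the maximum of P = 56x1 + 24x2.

x1 = 2, x2 = 6, maximum P = 256

Feasible corners and P = 56x1 + 24x2:
  (0, 8) → P = 192
  (0, 6) → P = 144
  (2, 6) → P = 256

The optimum lies where 6x1 + 6x2 = 48 and x2 = 6.
Solving simultaneously gives x1 = 2, x2 = 6.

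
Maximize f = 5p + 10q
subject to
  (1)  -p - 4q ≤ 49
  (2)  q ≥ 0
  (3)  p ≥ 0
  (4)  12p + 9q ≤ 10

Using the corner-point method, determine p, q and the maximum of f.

p = 0, q = 10/9, maximum f = 100/9

The optimum lies where p = 0 and 12p + 9q = 10.
Solving simultaneously gives p = 0, q = 10/9.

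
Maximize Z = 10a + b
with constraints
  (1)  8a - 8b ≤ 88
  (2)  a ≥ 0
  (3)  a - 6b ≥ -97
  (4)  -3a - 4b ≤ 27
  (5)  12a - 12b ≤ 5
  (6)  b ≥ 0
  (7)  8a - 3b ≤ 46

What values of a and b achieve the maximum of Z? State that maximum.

Vertices and Z = 10a + b:
  (0, 97/6) → Z = 97/6
  (0, 0) → Z = 0
  (63/5, 274/15) → Z = 2164/15
  (5/12, 0) → Z = 25/6
  (179/20, 128/15) → Z = 2941/30

a = 63/5, b = 274/15, maximum Z = 2164/15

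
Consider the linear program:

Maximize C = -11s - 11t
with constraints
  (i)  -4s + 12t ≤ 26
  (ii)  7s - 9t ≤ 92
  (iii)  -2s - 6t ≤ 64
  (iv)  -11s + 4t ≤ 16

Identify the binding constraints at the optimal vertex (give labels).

Feasible corners and C = -11s - 11t:
  (223/8, 275/24) → C = -1298/3
  (-22/29, 111/58) → C = -737/58
  (-2/5, -158/15) → C = 1804/15
  (-176/37, -336/37) → C = 5632/37

The maximum is at (-176/37, -336/37). Substituting into each constraint, equality holds for (iii) and (iv); the remaining constraints have slack.

(iii) and (iv)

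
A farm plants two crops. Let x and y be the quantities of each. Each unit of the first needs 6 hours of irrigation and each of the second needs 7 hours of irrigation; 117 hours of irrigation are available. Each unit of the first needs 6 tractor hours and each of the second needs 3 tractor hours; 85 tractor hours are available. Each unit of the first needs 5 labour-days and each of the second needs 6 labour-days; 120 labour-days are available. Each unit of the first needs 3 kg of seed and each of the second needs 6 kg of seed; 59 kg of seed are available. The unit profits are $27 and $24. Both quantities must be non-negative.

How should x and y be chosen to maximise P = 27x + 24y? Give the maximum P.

Feasible corners and P = 27x + 24y:
  (0, 0) → P = 0
  (0, 59/6) → P = 236
  (85/6, 0) → P = 765/2
  (37/3, 11/3) → P = 421

x = 37/3, y = 11/3, maximum P = 421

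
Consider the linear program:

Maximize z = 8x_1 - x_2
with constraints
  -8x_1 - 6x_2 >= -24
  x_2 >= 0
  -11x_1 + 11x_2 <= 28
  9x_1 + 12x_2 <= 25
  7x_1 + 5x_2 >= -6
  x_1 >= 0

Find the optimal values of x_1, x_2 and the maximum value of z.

The optimum lies where x_2 = 0 and 9x_1 + 12x_2 = 25.
Solving simultaneously gives x_1 = 25/9, x_2 = 0.

x_1 = 25/9, x_2 = 0, maximum z = 200/9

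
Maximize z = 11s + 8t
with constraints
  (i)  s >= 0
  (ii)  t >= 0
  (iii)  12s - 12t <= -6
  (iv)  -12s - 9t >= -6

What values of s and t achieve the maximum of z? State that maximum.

Feasible corners and z = 11s + 8t:
  (0, 1/2) → z = 4
  (0, 2/3) → z = 16/3
  (1/14, 4/7) → z = 75/14

At the optimal vertex, 12s - 12t = -6 and -12s - 9t = -6.
Solving simultaneously gives s = 1/14, t = 4/7.

s = 1/14, t = 4/7, maximum z = 75/14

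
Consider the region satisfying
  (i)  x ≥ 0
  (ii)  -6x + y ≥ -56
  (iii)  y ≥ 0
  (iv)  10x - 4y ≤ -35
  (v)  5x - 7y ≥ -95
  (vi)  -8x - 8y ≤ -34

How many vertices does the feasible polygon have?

3

Of the 15 pairwise boundary intersections, those satisfying every inequality are:
  (0, 35/4)
  (0, 95/7)
  (27/10, 31/2)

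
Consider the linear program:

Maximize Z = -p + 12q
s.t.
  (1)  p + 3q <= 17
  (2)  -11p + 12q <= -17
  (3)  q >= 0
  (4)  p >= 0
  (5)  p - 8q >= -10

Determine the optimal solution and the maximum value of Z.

p = 106/11, q = 27/11, maximum Z = 218/11

Feasible corners and Z = -p + 12q:
  (17, 0) → Z = -17
  (106/11, 27/11) → Z = 218/11
  (17/11, 0) → Z = -17/11
  (64/19, 127/76) → Z = 317/19

At the optimal vertex, p + 3q = 17 and p - 8q = -10.
Solving simultaneously gives p = 106/11, q = 27/11.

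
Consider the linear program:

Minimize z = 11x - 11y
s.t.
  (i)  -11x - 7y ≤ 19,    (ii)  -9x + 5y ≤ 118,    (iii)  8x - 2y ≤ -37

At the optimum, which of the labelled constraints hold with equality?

(ii) and (iii)

Vertices and z = 11x - 11y:
  (-921/118, 1127/118) → z = -11264/59
  (-99/26, 85/26) → z = -1012/13
  (51/22, 611/22) → z = -280

The minimum is at (51/22, 611/22). Substituting into each constraint, equality holds for (ii) and (iii); the remaining constraints have slack.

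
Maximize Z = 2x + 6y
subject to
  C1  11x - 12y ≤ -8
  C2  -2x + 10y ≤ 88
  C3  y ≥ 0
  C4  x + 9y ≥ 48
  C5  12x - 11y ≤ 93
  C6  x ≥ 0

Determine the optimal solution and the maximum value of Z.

Corner points and Z = 2x + 6y:
  (488/43, 476/43) → Z = 3832/43
  (168/37, 536/111) → Z = 1408/37
  (0, 44/5) → Z = 264/5
  (0, 16/3) → Z = 32

The optimum lies where 11x - 12y = -8 and -2x + 10y = 88.
Solving simultaneously gives x = 488/43, y = 476/43.

x = 488/43, y = 476/43, maximum Z = 3832/43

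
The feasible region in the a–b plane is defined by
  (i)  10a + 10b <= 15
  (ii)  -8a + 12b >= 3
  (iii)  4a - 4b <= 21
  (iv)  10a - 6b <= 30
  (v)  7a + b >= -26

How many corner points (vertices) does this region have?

The feasible vertices (each the meet of two boundaries and inside every other half-plane) are:
  (3/4, 3/4)
  (-55/12, 73/12)
  (-315/92, -187/92)

3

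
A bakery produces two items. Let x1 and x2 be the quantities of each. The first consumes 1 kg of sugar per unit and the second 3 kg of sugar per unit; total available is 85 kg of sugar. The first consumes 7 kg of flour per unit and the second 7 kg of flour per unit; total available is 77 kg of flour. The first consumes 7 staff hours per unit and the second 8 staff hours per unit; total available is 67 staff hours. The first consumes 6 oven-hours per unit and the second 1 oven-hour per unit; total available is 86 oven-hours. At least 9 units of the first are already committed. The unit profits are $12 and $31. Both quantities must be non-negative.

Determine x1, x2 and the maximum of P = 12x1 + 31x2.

Extreme points and P = 12x1 + 31x2:
  (67/7, 0) → P = 804/7
  (9, 0) → P = 108
  (9, 1/2) → P = 247/2

x1 = 9, x2 = 1/2, maximum P = 247/2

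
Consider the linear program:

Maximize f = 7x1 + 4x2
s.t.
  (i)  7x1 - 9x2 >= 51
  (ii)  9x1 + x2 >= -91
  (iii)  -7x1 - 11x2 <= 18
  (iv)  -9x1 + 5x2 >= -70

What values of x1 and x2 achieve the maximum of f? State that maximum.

Corner points and f = 7x1 + 4x2:
  (57/20, -69/20) → f = 123/20
  (375/46, 31/46) → f = 2749/46
  (340/67, -326/67) → f = 1076/67

The optimum lies where 7x1 - 9x2 = 51 and -9x1 + 5x2 = -70.
Solving simultaneously gives x1 = 375/46, x2 = 31/46.

x1 = 375/46, x2 = 31/46, maximum f = 2749/46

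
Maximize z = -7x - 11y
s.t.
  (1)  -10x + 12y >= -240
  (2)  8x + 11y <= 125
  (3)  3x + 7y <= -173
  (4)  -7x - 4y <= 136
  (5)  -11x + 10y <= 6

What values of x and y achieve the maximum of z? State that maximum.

x = -168/31, y = -760/31, maximum z = 9536/31

Corner points and z = -7x - 11y:
  (-198/53, -1225/53) → z = 14861/53
  (-168/31, -760/31) → z = 9536/31
  (-260/37, -803/37) → z = 10653/37

The optimum lies where -10x + 12y = -240 and -7x - 4y = 136.
Solving simultaneously gives x = -168/31, y = -760/31.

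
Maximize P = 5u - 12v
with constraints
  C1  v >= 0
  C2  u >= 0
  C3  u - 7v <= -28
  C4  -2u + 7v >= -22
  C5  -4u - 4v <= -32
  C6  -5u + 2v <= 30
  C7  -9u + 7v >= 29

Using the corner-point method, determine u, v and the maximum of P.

Extreme points and P = 5u - 12v:
  (0, 8) → P = -96
  (0, 15) → P = -180
  (27/16, 101/16) → P = -1077/16
The feasible region is unbounded (it extends along (7, 9), (2, 5)), but P strictly decreases along every unbounded feasible direction, so there is no improving ray and the maximum is attained at a vertex.

u = 27/16, v = 101/16, maximum P = -1077/16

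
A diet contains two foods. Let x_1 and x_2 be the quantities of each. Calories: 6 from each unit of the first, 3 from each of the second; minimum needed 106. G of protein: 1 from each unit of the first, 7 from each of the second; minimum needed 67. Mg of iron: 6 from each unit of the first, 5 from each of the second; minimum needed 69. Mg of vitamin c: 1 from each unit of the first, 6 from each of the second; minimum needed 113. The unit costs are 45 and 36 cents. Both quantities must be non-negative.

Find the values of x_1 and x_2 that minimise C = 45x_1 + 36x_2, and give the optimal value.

x_1 = 9, x_2 = 52/3, minimum C = 1029

Corner points and C = 45x_1 + 36x_2:
  (0, 106/3) → C = 1272
  (113, 0) → C = 5085
  (9, 52/3) → C = 1029
The feasible region is unbounded (it extends along (0, 1), (1, 0)), but C strictly increases along every unbounded feasible direction, so there is no improving ray and the minimum is attained at a vertex.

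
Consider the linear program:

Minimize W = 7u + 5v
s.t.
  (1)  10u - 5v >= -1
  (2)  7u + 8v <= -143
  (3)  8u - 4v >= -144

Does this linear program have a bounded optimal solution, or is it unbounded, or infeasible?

unbounded

From the feasible point (-723/115, -1423/115), moving in the direction (-5, -10) keeps every constraint satisfied while W decreases without bound.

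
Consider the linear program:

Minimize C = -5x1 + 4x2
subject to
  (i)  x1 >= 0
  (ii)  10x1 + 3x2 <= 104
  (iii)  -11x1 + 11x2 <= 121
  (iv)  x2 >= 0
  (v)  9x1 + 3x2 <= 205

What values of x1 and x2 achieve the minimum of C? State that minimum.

Extreme points and C = -5x1 + 4x2:
  (0, 11) → C = 44
  (0, 0) → C = 0
  (71/13, 214/13) → C = 501/13
  (52/5, 0) → C = -52

The optimum lies where 10x1 + 3x2 = 104 and x2 = 0.
Solving simultaneously gives x1 = 52/5, x2 = 0.

x1 = 52/5, x2 = 0, minimum C = -52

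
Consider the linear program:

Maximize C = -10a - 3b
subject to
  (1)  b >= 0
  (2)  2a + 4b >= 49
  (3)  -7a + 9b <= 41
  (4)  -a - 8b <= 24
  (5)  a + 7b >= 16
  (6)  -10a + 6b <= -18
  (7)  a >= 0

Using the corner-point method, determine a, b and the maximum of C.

Extreme points and C = -10a - 3b:
  (49/2, 0) → C = -245
  (183/26, 227/26) → C = -2511/26
  (17/2, 67/6) → C = -237/2
The feasible region is unbounded (it extends along (1, 0), (9, 7)), but C strictly decreases along every unbounded feasible direction, so there is no improving ray and the maximum is attained at a vertex.

a = 183/26, b = 227/26, maximum C = -2511/26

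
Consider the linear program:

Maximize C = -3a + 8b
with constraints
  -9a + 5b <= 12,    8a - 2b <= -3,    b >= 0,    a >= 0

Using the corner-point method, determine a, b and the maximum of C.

a = 9/22, b = 69/22, maximum C = 525/22

Feasible corners and C = -3a + 8b:
  (9/22, 69/22) → C = 525/22
  (0, 12/5) → C = 96/5
  (0, 3/2) → C = 12

The binding constraints are -9a + 5b = 12 and 8a - 2b = -3.
Solving simultaneously gives a = 9/22, b = 69/22.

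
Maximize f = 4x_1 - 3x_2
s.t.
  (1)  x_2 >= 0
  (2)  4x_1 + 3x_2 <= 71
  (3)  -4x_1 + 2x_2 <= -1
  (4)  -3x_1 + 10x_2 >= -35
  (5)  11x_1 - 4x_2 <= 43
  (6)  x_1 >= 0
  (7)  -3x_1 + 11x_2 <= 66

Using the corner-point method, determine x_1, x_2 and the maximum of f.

Feasible corners and f = 4x_1 - 3x_2:
  (1/4, 0) → f = 1
  (43/11, 0) → f = 172/11
  (143/38, 267/38) → f = -229/38
  (737/109, 855/109) → f = 383/109

The binding constraints are x_2 = 0 and 11x_1 - 4x_2 = 43.
Solving simultaneously gives x_1 = 43/11, x_2 = 0.

x_1 = 43/11, x_2 = 0, maximum f = 172/11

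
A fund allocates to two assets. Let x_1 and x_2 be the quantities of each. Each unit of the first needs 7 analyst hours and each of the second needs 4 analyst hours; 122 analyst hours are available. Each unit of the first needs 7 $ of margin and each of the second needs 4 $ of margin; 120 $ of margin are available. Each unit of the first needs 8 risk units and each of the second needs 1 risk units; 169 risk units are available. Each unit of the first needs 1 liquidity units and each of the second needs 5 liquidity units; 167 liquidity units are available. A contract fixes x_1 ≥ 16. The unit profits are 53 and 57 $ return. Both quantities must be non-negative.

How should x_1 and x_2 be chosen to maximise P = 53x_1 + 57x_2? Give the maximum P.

x_1 = 16, x_2 = 2, maximum P = 962

Feasible corners and P = 53x_1 + 57x_2:
  (120/7, 0) → P = 6360/7
  (16, 0) → P = 848
  (16, 2) → P = 962

The optimum lies where 7x_1 + 4x_2 = 120 and x_1 = 16.
Solving simultaneously gives x_1 = 16, x_2 = 2.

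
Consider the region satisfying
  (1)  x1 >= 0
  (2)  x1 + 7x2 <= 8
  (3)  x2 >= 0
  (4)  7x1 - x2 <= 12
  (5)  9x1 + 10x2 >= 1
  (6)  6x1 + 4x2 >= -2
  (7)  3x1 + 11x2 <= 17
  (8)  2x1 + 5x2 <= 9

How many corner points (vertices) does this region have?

5

Pairwise boundary intersections that survive every other constraint:
  (0, 8/7)
  (0, 1/10)
  (46/25, 22/25)
  (12/7, 0)
  (1/9, 0)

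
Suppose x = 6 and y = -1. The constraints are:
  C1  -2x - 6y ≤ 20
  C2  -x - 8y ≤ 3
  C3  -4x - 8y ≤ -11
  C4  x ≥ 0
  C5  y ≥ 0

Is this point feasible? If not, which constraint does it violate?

not feasible — violates C5

Constraint C5: y = -1, which is not ≥ 0. All other constraints are satisfied.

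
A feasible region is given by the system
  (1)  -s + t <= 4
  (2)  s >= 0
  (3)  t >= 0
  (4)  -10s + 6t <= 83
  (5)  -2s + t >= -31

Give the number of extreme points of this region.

4

Pairwise boundary intersections that survive every other constraint:
  (0, 4)
  (35, 39)
  (0, 0)
  (31/2, 0)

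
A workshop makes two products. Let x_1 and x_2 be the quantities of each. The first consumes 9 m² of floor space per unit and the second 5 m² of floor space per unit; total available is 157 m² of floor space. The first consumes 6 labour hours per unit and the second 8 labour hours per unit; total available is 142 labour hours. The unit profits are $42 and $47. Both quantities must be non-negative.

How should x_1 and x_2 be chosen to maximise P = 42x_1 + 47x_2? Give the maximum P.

x_1 = 13, x_2 = 8, maximum P = 922

Vertices and P = 42x_1 + 47x_2:
  (0, 0) → P = 0
  (0, 71/4) → P = 3337/4
  (157/9, 0) → P = 2198/3
  (13, 8) → P = 922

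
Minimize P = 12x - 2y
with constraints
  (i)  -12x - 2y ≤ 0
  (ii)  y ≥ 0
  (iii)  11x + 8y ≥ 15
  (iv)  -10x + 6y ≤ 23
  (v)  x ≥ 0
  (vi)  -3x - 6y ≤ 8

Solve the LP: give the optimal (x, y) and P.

x = 0, y = 23/6, minimum P = -23/3

Feasible corners and P = 12x - 2y:
  (15/11, 0) → P = 180/11
  (0, 15/8) → P = -15/4
  (0, 23/6) → P = -23/3
The feasible region is unbounded (it extends along (3, 5), (1, 0)), but P strictly increases along every unbounded feasible direction, so there is no improving ray and the minimum is attained at a vertex.

At the optimal vertex, -10x + 6y = 23 and x = 0.
Solving simultaneously gives x = 0, y = 23/6.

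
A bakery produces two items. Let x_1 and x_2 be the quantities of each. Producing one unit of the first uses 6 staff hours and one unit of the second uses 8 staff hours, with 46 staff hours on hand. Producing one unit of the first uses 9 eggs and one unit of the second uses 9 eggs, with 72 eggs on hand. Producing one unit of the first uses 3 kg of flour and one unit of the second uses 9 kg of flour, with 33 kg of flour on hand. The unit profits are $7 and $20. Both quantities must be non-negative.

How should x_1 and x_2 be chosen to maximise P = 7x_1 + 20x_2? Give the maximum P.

Feasible corners and P = 7x_1 + 20x_2:
  (0, 0) → P = 0
  (0, 11/3) → P = 220/3
  (23/3, 0) → P = 161/3
  (5, 2) → P = 75

The binding constraints are 6x_1 + 8x_2 = 46 and 3x_1 + 9x_2 = 33.
Solving simultaneously gives x_1 = 5, x_2 = 2.

x_1 = 5, x_2 = 2, maximum P = 75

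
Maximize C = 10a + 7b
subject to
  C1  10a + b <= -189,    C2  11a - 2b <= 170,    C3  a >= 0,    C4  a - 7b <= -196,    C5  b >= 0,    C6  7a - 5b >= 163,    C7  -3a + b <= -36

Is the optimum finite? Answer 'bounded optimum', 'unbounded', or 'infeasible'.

The boundaries 7a - 5b = 163 and -3a + b = -36 meet at (17/8, -237/8), but that point violates 10a + b ≤ -189. Every candidate vertex is excluded by some other constraint, so the feasible region is empty.

infeasible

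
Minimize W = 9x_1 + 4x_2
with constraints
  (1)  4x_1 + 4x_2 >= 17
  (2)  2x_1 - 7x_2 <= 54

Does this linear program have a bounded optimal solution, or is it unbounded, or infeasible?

unbounded

From the feasible point (335/36, -91/18), moving in the direction (-4, 4) keeps every constraint satisfied while W decreases without bound.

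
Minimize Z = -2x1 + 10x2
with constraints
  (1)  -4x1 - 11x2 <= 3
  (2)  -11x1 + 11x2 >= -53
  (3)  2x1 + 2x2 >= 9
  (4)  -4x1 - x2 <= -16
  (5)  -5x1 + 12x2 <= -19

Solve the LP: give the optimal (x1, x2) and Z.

Feasible corners and Z = -2x1 + 10x2:
  (205/44, -7/44) → Z = -120/11
  (61/11, 8/11) → Z = -42/11
  (73/17, 7/34) → Z = -111/17

x1 = 205/44, x2 = -7/44, minimum Z = -120/11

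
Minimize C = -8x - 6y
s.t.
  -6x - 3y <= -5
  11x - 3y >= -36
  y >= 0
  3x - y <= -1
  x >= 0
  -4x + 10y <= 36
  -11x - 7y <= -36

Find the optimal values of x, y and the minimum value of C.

x = 1, y = 4, minimum C = -32

The binding constraints are 3x - y = -1 and -4x + 10y = 36.
Solving simultaneously gives x = 1, y = 4.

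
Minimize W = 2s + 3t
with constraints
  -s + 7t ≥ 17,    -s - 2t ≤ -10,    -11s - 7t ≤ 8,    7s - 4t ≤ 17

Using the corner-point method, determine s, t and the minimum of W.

s = -86/15, t = 118/15, minimum W = 182/15

Vertices and W = 2s + 3t:
  (4, 3) → W = 17
  (187/45, 136/45) → W = 782/45
  (-86/15, 118/15) → W = 182/15
The feasible region is unbounded (it extends along (-7, 11), (4, 7)), but W strictly increases along every unbounded feasible direction, so there is no improving ray and the minimum is attained at a vertex.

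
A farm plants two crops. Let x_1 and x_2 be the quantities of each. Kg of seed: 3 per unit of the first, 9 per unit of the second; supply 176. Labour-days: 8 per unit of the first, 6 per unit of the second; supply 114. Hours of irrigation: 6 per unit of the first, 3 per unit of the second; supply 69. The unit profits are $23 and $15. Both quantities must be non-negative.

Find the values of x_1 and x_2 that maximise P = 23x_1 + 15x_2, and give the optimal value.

Vertices and P = 23x_1 + 15x_2:
  (0, 0) → P = 0
  (0, 19) → P = 285
  (23/2, 0) → P = 529/2
  (6, 11) → P = 303

The optimum lies where 8x_1 + 6x_2 = 114 and 6x_1 + 3x_2 = 69.
Solving simultaneously gives x_1 = 6, x_2 = 11.

x_1 = 6, x_2 = 11, maximum P = 303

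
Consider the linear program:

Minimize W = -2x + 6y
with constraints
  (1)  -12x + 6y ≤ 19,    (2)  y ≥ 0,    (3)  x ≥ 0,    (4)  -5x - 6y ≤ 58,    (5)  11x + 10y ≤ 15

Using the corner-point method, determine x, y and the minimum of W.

x = 15/11, y = 0, minimum W = -30/11

Feasible corners and W = -2x + 6y:
  (0, 0) → W = 0
  (15/11, 0) → W = -30/11
  (0, 3/2) → W = 9

At the optimal vertex, y = 0 and 11x + 10y = 15.
Solving simultaneously gives x = 15/11, y = 0.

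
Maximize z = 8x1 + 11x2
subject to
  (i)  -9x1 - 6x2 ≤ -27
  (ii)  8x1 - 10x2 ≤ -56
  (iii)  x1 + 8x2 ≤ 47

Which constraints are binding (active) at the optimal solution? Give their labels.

(ii) and (iii)

Extreme points and z = 8x1 + 11x2:
  (-11/23, 120/23) → z = 1232/23
  (-1, 6) → z = 58
  (11/37, 216/37) → z = 2464/37

The maximum is at (11/37, 216/37). Substituting into each constraint, equality holds for (ii) and (iii); the remaining constraints have slack.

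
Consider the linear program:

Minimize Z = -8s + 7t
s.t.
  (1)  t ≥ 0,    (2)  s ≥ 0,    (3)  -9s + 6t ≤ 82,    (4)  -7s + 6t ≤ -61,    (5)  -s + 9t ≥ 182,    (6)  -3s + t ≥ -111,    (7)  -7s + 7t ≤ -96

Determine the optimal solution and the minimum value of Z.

s = 1181/26, t = 657/26, minimum Z = -373/2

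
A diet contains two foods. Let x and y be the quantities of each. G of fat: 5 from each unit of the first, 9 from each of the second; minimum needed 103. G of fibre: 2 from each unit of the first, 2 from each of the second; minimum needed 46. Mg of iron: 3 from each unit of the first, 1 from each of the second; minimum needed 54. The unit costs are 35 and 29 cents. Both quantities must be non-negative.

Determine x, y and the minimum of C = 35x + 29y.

Vertices and C = 35x + 29y:
  (0, 54) → C = 1566
  (23, 0) → C = 805
  (31/2, 15/2) → C = 760
The feasible region is unbounded (it extends along (0, 1), (1, 0)), but C strictly increases along every unbounded feasible direction, so there is no improving ray and the minimum is attained at a vertex.

x = 31/2, y = 15/2, minimum C = 760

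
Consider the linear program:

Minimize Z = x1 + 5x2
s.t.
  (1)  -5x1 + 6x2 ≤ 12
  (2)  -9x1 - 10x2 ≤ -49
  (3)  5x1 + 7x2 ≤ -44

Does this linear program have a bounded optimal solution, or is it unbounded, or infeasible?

unbounded

From the feasible point (783/13, -641/13), moving in the direction (10, -9) keeps every constraint satisfied while Z decreases without bound.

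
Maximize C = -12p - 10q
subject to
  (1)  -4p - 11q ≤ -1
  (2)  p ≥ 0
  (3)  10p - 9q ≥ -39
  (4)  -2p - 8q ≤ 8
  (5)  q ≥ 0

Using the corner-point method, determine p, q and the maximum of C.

p = 0, q = 1/11, maximum C = -10/11

Extreme points and C = -12p - 10q:
  (0, 1/11) → C = -10/11
  (1/4, 0) → C = -3
  (0, 13/3) → C = -130/3
The feasible region is unbounded (it extends along (9, 10), (1, 0)), but C strictly decreases along every unbounded feasible direction, so there is no improving ray and the maximum is attained at a vertex.

At the optimal vertex, -4p - 11q = -1 and p = 0.
Solving simultaneously gives p = 0, q = 1/11.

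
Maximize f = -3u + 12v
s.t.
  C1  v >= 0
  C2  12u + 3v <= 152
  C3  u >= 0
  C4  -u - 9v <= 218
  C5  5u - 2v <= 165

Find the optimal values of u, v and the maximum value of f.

u = 0, v = 152/3, maximum f = 608

Feasible corners and f = -3u + 12v:
  (38/3, 0) → f = -38
  (0, 0) → f = 0
  (0, 152/3) → f = 608

The binding constraints are 12u + 3v = 152 and u = 0.
Solving simultaneously gives u = 0, v = 152/3.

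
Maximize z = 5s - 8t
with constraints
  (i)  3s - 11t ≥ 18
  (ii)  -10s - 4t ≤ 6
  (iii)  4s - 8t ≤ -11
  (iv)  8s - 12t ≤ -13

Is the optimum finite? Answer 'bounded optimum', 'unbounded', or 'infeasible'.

infeasible

The boundaries 3s - 11t = 18 and 4s - 8t = -11 meet at (-53/4, -21/4), but that point violates -10s - 4t ≤ 6. Every candidate vertex is excluded by some other constraint, so the feasible region is empty.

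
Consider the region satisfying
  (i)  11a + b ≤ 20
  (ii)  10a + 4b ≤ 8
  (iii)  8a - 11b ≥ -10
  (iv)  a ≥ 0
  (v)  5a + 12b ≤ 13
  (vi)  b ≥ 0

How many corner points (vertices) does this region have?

5

Pairwise boundary intersections that survive every other constraint:
  (11/25, 9/10)
  (4/5, 0)
  (0, 10/11)
  (23/151, 154/151)
  (0, 0)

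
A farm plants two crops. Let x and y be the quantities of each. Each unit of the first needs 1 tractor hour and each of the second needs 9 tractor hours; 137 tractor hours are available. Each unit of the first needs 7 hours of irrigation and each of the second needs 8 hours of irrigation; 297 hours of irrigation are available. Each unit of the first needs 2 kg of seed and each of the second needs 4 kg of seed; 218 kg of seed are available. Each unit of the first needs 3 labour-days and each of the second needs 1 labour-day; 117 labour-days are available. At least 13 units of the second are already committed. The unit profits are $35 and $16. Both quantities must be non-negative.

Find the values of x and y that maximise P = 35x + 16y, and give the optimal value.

Vertices and P = 35x + 16y:
  (0, 137/9) → P = 2192/9
  (0, 13) → P = 208
  (20, 13) → P = 908

x = 20, y = 13, maximum P = 908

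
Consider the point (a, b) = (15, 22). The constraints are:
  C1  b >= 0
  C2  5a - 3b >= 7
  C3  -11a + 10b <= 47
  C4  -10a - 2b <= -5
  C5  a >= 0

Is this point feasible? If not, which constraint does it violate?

Constraint C3: -11a + 10b = 55, which is not ≤ 47. All other constraints are satisfied.

not feasible — violates C3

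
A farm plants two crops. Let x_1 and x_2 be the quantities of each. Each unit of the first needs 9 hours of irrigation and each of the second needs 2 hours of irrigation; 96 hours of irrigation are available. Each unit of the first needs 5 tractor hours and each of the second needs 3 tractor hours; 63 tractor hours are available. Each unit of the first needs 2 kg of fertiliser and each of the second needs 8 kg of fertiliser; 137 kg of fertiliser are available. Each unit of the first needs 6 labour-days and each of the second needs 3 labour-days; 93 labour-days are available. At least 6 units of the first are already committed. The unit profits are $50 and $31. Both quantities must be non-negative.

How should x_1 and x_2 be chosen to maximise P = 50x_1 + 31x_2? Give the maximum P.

x_1 = 6, x_2 = 11, maximum P = 641

Extreme points and P = 50x_1 + 31x_2:
  (32/3, 0) → P = 1600/3
  (6, 0) → P = 300
  (162/17, 87/17) → P = 10797/17
  (6, 11) → P = 641

The optimum lies where 5x_1 + 3x_2 = 63 and x_1 = 6.
Solving simultaneously gives x_1 = 6, x_2 = 11.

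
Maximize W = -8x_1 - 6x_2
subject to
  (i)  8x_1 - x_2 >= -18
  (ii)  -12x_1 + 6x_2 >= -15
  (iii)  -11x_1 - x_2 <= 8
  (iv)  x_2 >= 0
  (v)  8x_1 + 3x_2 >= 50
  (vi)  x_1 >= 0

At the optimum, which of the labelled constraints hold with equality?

(ii) and (v)

Feasible corners and W = -8x_1 - 6x_2:
  (0, 18) → W = -108
  (115/28, 40/7) → W = -470/7
  (0, 50/3) → W = -100
The feasible region is unbounded (it extends along (1, 2), (1, 8)), but W strictly decreases along every unbounded feasible direction, so there is no improving ray and the maximum is attained at a vertex.

The maximum is at (115/28, 40/7). Substituting into each constraint, equality holds for (ii) and (v); the remaining constraints have slack.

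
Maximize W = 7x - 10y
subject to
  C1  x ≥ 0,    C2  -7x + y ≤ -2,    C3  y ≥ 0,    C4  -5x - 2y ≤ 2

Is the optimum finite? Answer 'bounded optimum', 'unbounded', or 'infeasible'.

From the feasible point (2/7, 0), moving in the direction (1, 0) keeps every constraint satisfied while W increases without bound.

unbounded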